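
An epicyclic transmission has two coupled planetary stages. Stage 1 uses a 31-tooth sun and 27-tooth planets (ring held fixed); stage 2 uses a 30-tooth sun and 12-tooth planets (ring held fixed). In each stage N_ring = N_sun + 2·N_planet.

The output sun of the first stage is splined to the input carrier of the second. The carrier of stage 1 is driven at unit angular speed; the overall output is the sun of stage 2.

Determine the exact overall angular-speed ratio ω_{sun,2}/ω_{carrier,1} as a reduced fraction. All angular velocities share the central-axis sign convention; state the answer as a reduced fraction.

Stage 1: N_ring = 31 + 2·27 = 85
Stage 1: 31(ω_s−ω_c) = −85(ω_r−ω_c),  ω_r=0, ω_c=1
Stage 1: ω_s = 1 − (85/31)(0−1) = 116/31
  ⇒ ω_s¹/ω_c¹ = 116/31
Stage 2: N_ring = 30 + 2·12 = 54
Stage 2: 30(ω_s−ω_c) = −54(ω_r−ω_c),  ω_r=0, ω_c=1
Stage 2: ω_s = 1 − (54/30)(0−1) = 14/5
  ⇒ ω_s²/ω_c² = 14/5
Coupling ω_c² = ω_s¹ ⇒ overall = 116/31 × 14/5 = 1624/155

1624/155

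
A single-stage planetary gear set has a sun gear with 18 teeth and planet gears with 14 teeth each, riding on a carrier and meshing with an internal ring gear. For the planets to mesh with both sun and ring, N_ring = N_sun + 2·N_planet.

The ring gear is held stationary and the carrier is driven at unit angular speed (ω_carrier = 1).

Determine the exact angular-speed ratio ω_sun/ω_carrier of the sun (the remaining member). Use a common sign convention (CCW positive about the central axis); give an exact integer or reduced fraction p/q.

N_ring = 18 + 2·14 = 46
18(ω_s−ω_c) = −46(ω_r−ω_c),  ω_r=0, ω_c=1
ω_s = 1 − (46/18)(0−1) = 32/9
ω_s/ω_c = 32/9

32/9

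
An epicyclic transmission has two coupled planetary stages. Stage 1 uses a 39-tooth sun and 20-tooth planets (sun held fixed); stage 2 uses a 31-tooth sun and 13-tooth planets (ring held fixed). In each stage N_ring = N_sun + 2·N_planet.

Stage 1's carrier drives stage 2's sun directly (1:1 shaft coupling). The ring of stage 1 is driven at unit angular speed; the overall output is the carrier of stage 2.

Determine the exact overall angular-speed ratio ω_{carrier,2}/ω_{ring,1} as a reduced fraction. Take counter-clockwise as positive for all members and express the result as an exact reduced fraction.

Stage 1: N_ring = 39 + 2·20 = 79
Stage 1: 39(ω_s−ω_c) = −79(ω_r−ω_c),  ω_s=0, ω_r=1
Stage 1: 39(0−ω_c) = −79(1−ω_c)  ⇒  118ω_c = 79  ⇒  ω_c = 79/118
  ⇒ ω_c¹/ω_r¹ = 79/118
Stage 2: N_ring = 31 + 2·13 = 57
Stage 2: 31(ω_s−ω_c) = −57(ω_r−ω_c),  ω_r=0, ω_s=1
Stage 2: 31(1−ω_c) = −57(0−ω_c)  ⇒  88ω_c = 31  ⇒  ω_c = 31/88
  ⇒ ω_c²/ω_s² = 31/88
Coupling ω_s² = ω_c¹ ⇒ overall = 79/118 × 31/88 = 2449/10384

2449/10384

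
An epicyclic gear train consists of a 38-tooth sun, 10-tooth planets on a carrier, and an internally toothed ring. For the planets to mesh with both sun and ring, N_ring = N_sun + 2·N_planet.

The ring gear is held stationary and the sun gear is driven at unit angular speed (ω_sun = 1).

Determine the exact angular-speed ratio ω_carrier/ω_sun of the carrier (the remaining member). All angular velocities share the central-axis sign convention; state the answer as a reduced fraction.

N_ring = 38 + 2·10 = 58
38(ω_s−ω_c) = −58(ω_r−ω_c),  ω_r=0, ω_s=1
38(1−ω_c) = −58(0−ω_c)  ⇒  96ω_c = 38  ⇒  ω_c = 19/48
ω_c/ω_s = 19/48

19/48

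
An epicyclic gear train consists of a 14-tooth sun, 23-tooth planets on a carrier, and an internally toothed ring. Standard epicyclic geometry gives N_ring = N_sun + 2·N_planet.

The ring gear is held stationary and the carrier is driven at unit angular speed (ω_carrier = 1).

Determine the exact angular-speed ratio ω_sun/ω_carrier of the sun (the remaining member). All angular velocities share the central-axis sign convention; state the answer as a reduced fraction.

37/7

N_ring = 14 + 2·23 = 60
14(ω_s−ω_c) = −60(ω_r−ω_c),  ω_r=0, ω_c=1
ω_s = 1 − (60/14)(0−1) = 37/7
ω_s/ω_c = 37/7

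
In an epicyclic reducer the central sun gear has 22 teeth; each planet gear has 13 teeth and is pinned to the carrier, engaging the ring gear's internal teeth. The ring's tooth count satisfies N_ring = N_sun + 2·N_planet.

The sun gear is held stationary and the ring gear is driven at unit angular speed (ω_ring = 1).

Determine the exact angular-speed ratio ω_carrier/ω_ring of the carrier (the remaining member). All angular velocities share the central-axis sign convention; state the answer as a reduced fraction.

N_ring = 22 + 2·13 = 48
22(ω_s−ω_c) = −48(ω_r−ω_c),  ω_s=0, ω_r=1
22(0−ω_c) = −48(1−ω_c)  ⇒  70ω_c = 48  ⇒  ω_c = 24/35
ω_c/ω_r = 24/35

24/35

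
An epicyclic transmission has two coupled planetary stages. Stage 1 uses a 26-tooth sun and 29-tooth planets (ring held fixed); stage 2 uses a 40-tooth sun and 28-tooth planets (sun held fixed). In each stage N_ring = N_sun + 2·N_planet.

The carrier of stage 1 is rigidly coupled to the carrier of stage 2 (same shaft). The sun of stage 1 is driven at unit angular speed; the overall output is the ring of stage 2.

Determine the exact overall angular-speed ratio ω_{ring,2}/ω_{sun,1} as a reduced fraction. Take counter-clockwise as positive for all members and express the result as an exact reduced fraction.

221/660

Stage 1: N_ring = 26 + 2·29 = 84
Stage 1: 26(ω_s−ω_c) = −84(ω_r−ω_c),  ω_r=0, ω_s=1
Stage 1: 26(1−ω_c) = −84(0−ω_c)  ⇒  110ω_c = 26  ⇒  ω_c = 13/55
  ⇒ ω_c¹/ω_s¹ = 13/55
Stage 2: N_ring = 40 + 2·28 = 96
Stage 2: 40(ω_s−ω_c) = −96(ω_r−ω_c),  ω_s=0, ω_c=1
Stage 2: ω_r = 1 − (40/96)(0−1) = 17/12
  ⇒ ω_r²/ω_c² = 17/12
Coupling ω_c² = ω_c¹ ⇒ overall = 13/55 × 17/12 = 221/660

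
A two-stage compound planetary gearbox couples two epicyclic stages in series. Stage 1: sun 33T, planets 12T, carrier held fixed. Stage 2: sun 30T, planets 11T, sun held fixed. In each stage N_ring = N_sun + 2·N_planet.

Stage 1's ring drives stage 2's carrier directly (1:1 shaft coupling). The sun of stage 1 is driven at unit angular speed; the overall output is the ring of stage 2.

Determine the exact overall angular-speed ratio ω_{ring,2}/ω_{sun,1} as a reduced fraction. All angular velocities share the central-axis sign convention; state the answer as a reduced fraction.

-451/494

Stage 1: N_ring = 33 + 2·12 = 57
Stage 1: 33(ω_s−ω_c) = −57(ω_r−ω_c),  ω_c=0, ω_s=1
Stage 1: ω_r = 0 − (33/57)(1−0) = -11/19
  ⇒ ω_r¹/ω_s¹ = -11/19
Stage 2: N_ring = 30 + 2·11 = 52
Stage 2: 30(ω_s−ω_c) = −52(ω_r−ω_c),  ω_s=0, ω_c=1
Stage 2: ω_r = 1 − (30/52)(0−1) = 41/26
  ⇒ ω_r²/ω_c² = 41/26
Coupling ω_c² = ω_r¹ ⇒ overall = -11/19 × 41/26 = -451/494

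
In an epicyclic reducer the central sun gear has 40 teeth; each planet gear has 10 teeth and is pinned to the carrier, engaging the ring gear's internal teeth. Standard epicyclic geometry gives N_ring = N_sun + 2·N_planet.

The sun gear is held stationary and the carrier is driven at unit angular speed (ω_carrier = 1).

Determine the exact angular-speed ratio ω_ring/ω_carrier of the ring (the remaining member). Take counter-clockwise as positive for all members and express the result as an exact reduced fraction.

5/3

N_ring = 40 + 2·10 = 60
40(ω_s−ω_c) = −60(ω_r−ω_c),  ω_s=0, ω_c=1
ω_r = 1 − (40/60)(0−1) = 5/3
ω_r/ω_c = 5/3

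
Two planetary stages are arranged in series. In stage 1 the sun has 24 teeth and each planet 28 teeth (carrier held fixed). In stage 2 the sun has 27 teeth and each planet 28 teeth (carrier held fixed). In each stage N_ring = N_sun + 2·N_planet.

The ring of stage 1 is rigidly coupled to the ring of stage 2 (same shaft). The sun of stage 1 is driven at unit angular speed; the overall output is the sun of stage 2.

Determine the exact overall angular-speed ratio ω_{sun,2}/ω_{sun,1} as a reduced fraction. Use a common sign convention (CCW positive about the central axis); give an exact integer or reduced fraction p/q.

Stage 1: N_ring = 24 + 2·28 = 80
Stage 1: 24(ω_s−ω_c) = −80(ω_r−ω_c),  ω_c=0, ω_s=1
Stage 1: ω_r = 0 − (24/80)(1−0) = -3/10
  ⇒ ω_r¹/ω_s¹ = -3/10
Stage 2: N_ring = 27 + 2·28 = 83
Stage 2: 27(ω_s−ω_c) = −83(ω_r−ω_c),  ω_c=0, ω_r=1
Stage 2: ω_s = 0 − (83/27)(1−0) = -83/27
  ⇒ ω_s²/ω_r² = -83/27
Coupling ω_r² = ω_r¹ ⇒ overall = -3/10 × -83/27 = 83/90

83/90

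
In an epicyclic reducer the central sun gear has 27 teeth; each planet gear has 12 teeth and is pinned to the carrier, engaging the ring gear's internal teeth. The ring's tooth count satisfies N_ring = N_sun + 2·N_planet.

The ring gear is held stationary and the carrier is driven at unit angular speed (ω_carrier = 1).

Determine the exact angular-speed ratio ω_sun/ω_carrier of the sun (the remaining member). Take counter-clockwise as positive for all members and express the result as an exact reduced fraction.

N_ring = 27 + 2·12 = 51
27(ω_s−ω_c) = −51(ω_r−ω_c),  ω_r=0, ω_c=1
ω_s = 1 − (51/27)(0−1) = 26/9
ω_s/ω_c = 26/9

26/9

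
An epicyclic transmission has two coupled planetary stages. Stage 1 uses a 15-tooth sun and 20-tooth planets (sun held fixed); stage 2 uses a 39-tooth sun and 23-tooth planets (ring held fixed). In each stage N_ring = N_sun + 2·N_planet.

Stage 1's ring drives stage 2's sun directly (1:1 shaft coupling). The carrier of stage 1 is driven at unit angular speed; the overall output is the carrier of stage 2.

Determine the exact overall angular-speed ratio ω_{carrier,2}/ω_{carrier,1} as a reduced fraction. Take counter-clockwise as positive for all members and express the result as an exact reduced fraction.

273/682

Stage 1: N_ring = 15 + 2·20 = 55
Stage 1: 15(ω_s−ω_c) = −55(ω_r−ω_c),  ω_s=0, ω_c=1
Stage 1: ω_r = 1 − (15/55)(0−1) = 14/11
  ⇒ ω_r¹/ω_c¹ = 14/11
Stage 2: N_ring = 39 + 2·23 = 85
Stage 2: 39(ω_s−ω_c) = −85(ω_r−ω_c),  ω_r=0, ω_s=1
Stage 2: 39(1−ω_c) = −85(0−ω_c)  ⇒  124ω_c = 39  ⇒  ω_c = 39/124
  ⇒ ω_c²/ω_s² = 39/124
Coupling ω_s² = ω_r¹ ⇒ overall = 14/11 × 39/124 = 273/682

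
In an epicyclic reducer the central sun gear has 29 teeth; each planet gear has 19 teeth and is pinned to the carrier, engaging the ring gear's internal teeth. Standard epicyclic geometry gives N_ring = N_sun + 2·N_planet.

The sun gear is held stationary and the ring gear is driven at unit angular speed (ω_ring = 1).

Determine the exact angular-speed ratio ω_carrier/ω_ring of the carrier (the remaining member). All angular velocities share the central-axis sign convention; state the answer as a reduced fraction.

N_ring = 29 + 2·19 = 67
29(ω_s−ω_c) = −67(ω_r−ω_c),  ω_s=0, ω_r=1
29(0−ω_c) = −67(1−ω_c)  ⇒  96ω_c = 67  ⇒  ω_c = 67/96
ω_c/ω_r = 67/96

67/96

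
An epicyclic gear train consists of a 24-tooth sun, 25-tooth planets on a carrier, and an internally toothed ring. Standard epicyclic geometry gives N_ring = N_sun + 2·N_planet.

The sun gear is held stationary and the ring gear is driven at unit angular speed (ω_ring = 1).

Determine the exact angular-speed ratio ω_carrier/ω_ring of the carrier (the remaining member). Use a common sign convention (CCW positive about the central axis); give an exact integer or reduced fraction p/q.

37/49

N_ring = 24 + 2·25 = 74
24(ω_s−ω_c) = −74(ω_r−ω_c),  ω_s=0, ω_r=1
24(0−ω_c) = −74(1−ω_c)  ⇒  98ω_c = 74  ⇒  ω_c = 37/49
ω_c/ω_r = 37/49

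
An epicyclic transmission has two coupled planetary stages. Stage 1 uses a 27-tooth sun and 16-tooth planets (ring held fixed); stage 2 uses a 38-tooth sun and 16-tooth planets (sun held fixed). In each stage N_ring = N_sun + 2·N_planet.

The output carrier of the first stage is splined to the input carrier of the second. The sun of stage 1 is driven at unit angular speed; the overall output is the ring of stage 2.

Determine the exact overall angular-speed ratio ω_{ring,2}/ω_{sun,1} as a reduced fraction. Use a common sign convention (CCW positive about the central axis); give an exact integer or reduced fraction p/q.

Stage 1: N_ring = 27 + 2·16 = 59
Stage 1: 27(ω_s−ω_c) = −59(ω_r−ω_c),  ω_r=0, ω_s=1
Stage 1: 27(1−ω_c) = −59(0−ω_c)  ⇒  86ω_c = 27  ⇒  ω_c = 27/86
  ⇒ ω_c¹/ω_s¹ = 27/86
Stage 2: N_ring = 38 + 2·16 = 70
Stage 2: 38(ω_s−ω_c) = −70(ω_r−ω_c),  ω_s=0, ω_c=1
Stage 2: ω_r = 1 − (38/70)(0−1) = 54/35
  ⇒ ω_r²/ω_c² = 54/35
Coupling ω_c² = ω_c¹ ⇒ overall = 27/86 × 54/35 = 729/1505

729/1505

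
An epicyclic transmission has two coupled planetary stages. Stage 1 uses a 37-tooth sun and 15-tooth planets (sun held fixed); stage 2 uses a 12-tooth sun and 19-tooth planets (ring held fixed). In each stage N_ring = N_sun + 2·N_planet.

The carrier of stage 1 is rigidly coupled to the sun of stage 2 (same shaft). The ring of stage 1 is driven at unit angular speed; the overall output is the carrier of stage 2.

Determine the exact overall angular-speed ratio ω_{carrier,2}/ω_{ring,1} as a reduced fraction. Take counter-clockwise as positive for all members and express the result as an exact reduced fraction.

Stage 1: N_ring = 37 + 2·15 = 67
Stage 1: 37(ω_s−ω_c) = −67(ω_r−ω_c),  ω_s=0, ω_r=1
Stage 1: 37(0−ω_c) = −67(1−ω_c)  ⇒  104ω_c = 67  ⇒  ω_c = 67/104
  ⇒ ω_c¹/ω_r¹ = 67/104
Stage 2: N_ring = 12 + 2·19 = 50
Stage 2: 12(ω_s−ω_c) = −50(ω_r−ω_c),  ω_r=0, ω_s=1
Stage 2: 12(1−ω_c) = −50(0−ω_c)  ⇒  62ω_c = 12  ⇒  ω_c = 6/31
  ⇒ ω_c²/ω_s² = 6/31
Coupling ω_s² = ω_c¹ ⇒ overall = 67/104 × 6/31 = 201/1612

201/1612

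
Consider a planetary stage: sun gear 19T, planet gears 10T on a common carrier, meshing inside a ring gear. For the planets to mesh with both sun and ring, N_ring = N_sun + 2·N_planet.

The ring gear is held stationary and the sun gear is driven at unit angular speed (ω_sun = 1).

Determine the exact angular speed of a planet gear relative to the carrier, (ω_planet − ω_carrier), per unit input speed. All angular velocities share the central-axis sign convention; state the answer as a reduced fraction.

-741/580

N_ring = 19 + 2·10 = 39
19(ω_s−ω_c) = −39(ω_r−ω_c),  ω_r=0, ω_s=1
19(1−ω_c) = −39(0−ω_c)  ⇒  58ω_c = 19  ⇒  ω_c = 19/58
sun–planet: 19·(1−19/58) = −10·(ω_p−ω_c)  ⇒  ω_p−ω_c = −(19/10)·(39/58) = -741/580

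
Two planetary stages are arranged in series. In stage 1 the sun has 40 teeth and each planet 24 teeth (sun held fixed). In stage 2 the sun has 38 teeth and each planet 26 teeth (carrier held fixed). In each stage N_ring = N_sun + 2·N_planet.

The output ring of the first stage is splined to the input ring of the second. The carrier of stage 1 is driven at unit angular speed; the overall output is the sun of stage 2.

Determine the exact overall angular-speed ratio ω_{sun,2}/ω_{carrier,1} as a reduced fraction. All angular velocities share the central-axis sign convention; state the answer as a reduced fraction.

Stage 1: N_ring = 40 + 2·24 = 88
Stage 1: 40(ω_s−ω_c) = −88(ω_r−ω_c),  ω_s=0, ω_c=1
Stage 1: ω_r = 1 − (40/88)(0−1) = 16/11
  ⇒ ω_r¹/ω_c¹ = 16/11
Stage 2: N_ring = 38 + 2·26 = 90
Stage 2: 38(ω_s−ω_c) = −90(ω_r−ω_c),  ω_c=0, ω_r=1
Stage 2: ω_s = 0 − (90/38)(1−0) = -45/19
  ⇒ ω_s²/ω_r² = -45/19
Coupling ω_r² = ω_r¹ ⇒ overall = 16/11 × -45/19 = -720/209

-720/209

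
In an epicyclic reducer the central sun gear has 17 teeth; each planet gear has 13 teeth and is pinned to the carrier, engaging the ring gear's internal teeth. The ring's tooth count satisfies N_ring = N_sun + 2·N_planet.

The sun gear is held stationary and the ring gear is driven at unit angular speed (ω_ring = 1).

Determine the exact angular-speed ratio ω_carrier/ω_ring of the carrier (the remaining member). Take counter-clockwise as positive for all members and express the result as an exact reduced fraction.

43/60

N_ring = 17 + 2·13 = 43
17(ω_s−ω_c) = −43(ω_r−ω_c),  ω_s=0, ω_r=1
17(0−ω_c) = −43(1−ω_c)  ⇒  60ω_c = 43  ⇒  ω_c = 43/60
ω_c/ω_r = 43/60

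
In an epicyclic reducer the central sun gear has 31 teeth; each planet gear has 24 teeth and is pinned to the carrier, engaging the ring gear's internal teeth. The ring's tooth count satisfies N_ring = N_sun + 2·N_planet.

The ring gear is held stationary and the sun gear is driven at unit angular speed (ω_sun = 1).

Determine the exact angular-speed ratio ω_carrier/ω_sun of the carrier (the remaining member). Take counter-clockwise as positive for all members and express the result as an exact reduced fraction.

N_ring = 31 + 2·24 = 79
31(ω_s−ω_c) = −79(ω_r−ω_c),  ω_r=0, ω_s=1
31(1−ω_c) = −79(0−ω_c)  ⇒  110ω_c = 31  ⇒  ω_c = 31/110
ω_c/ω_s = 31/110

31/110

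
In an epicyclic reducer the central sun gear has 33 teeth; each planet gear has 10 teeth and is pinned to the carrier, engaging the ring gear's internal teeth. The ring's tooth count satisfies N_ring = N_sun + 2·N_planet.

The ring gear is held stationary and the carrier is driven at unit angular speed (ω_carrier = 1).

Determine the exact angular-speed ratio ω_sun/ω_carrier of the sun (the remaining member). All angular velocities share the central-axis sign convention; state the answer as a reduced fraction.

86/33

N_ring = 33 + 2·10 = 53
33(ω_s−ω_c) = −53(ω_r−ω_c),  ω_r=0, ω_c=1
ω_s = 1 − (53/33)(0−1) = 86/33
ω_s/ω_c = 86/33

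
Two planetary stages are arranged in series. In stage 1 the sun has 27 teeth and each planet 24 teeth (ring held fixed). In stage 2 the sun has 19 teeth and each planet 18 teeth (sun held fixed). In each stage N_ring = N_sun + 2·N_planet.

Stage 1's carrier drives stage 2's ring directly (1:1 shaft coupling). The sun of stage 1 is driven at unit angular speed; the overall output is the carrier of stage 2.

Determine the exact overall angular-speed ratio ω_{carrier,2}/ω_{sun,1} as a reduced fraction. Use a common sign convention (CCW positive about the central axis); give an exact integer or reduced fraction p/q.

495/2516

Stage 1: N_ring = 27 + 2·24 = 75
Stage 1: 27(ω_s−ω_c) = −75(ω_r−ω_c),  ω_r=0, ω_s=1
Stage 1: 27(1−ω_c) = −75(0−ω_c)  ⇒  102ω_c = 27  ⇒  ω_c = 9/34
  ⇒ ω_c¹/ω_s¹ = 9/34
Stage 2: N_ring = 19 + 2·18 = 55
Stage 2: 19(ω_s−ω_c) = −55(ω_r−ω_c),  ω_s=0, ω_r=1
Stage 2: 19(0−ω_c) = −55(1−ω_c)  ⇒  74ω_c = 55  ⇒  ω_c = 55/74
  ⇒ ω_c²/ω_r² = 55/74
Coupling ω_r² = ω_c¹ ⇒ overall = 9/34 × 55/74 = 495/2516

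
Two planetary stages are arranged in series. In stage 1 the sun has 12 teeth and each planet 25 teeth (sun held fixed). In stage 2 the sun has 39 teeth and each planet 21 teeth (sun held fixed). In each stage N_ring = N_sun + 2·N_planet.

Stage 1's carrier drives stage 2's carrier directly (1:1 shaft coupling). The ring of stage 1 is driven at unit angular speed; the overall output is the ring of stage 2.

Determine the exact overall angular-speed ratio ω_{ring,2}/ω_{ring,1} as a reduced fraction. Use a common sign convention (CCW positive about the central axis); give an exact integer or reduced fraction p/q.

Stage 1: N_ring = 12 + 2·25 = 62
Stage 1: 12(ω_s−ω_c) = −62(ω_r−ω_c),  ω_s=0, ω_r=1
Stage 1: 12(0−ω_c) = −62(1−ω_c)  ⇒  74ω_c = 62  ⇒  ω_c = 31/37
  ⇒ ω_c¹/ω_r¹ = 31/37
Stage 2: N_ring = 39 + 2·21 = 81
Stage 2: 39(ω_s−ω_c) = −81(ω_r−ω_c),  ω_s=0, ω_c=1
Stage 2: ω_r = 1 − (39/81)(0−1) = 40/27
  ⇒ ω_r²/ω_c² = 40/27
Coupling ω_c² = ω_c¹ ⇒ overall = 31/37 × 40/27 = 1240/999

1240/999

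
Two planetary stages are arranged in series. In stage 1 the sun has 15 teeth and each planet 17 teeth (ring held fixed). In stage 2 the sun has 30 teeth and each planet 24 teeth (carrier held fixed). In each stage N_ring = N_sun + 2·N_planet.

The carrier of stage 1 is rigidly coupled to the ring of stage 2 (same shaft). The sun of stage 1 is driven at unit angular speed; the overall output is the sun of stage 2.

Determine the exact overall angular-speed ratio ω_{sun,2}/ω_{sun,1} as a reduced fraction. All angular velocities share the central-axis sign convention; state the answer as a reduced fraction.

Stage 1: N_ring = 15 + 2·17 = 49
Stage 1: 15(ω_s−ω_c) = −49(ω_r−ω_c),  ω_r=0, ω_s=1
Stage 1: 15(1−ω_c) = −49(0−ω_c)  ⇒  64ω_c = 15  ⇒  ω_c = 15/64
  ⇒ ω_c¹/ω_s¹ = 15/64
Stage 2: N_ring = 30 + 2·24 = 78
Stage 2: 30(ω_s−ω_c) = −78(ω_r−ω_c),  ω_c=0, ω_r=1
Stage 2: ω_s = 0 − (78/30)(1−0) = -13/5
  ⇒ ω_s²/ω_r² = -13/5
Coupling ω_r² = ω_c¹ ⇒ overall = 15/64 × -13/5 = -39/64

-39/64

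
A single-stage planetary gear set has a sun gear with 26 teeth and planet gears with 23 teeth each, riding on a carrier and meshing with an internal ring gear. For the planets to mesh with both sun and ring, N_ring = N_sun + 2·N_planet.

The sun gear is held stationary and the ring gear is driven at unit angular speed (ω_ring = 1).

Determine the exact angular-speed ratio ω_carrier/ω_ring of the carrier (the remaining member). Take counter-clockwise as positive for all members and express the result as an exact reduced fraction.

36/49

N_ring = 26 + 2·23 = 72
26(ω_s−ω_c) = −72(ω_r−ω_c),  ω_s=0, ω_r=1
26(0−ω_c) = −72(1−ω_c)  ⇒  98ω_c = 72  ⇒  ω_c = 36/49
ω_c/ω_r = 36/49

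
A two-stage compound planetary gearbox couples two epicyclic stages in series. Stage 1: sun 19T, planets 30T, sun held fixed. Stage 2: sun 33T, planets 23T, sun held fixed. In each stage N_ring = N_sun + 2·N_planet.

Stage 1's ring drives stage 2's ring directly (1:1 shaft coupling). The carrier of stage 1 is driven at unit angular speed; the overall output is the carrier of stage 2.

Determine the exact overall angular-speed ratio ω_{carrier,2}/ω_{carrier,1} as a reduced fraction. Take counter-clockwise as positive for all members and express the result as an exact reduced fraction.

Stage 1: N_ring = 19 + 2·30 = 79
Stage 1: 19(ω_s−ω_c) = −79(ω_r−ω_c),  ω_s=0, ω_c=1
Stage 1: ω_r = 1 − (19/79)(0−1) = 98/79
  ⇒ ω_r¹/ω_c¹ = 98/79
Stage 2: N_ring = 33 + 2·23 = 79
Stage 2: 33(ω_s−ω_c) = −79(ω_r−ω_c),  ω_s=0, ω_r=1
Stage 2: 33(0−ω_c) = −79(1−ω_c)  ⇒  112ω_c = 79  ⇒  ω_c = 79/112
  ⇒ ω_c²/ω_r² = 79/112
Coupling ω_r² = ω_r¹ ⇒ overall = 98/79 × 79/112 = 7/8

7/8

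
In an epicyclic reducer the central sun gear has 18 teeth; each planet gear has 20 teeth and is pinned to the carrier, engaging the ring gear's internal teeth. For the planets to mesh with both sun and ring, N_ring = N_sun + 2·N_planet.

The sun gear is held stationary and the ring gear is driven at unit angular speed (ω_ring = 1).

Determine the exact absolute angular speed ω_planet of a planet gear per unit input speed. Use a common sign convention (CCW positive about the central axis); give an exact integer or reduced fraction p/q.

29/20

N_ring = 18 + 2·20 = 58
18(ω_s−ω_c) = −58(ω_r−ω_c),  ω_s=0, ω_r=1
18(0−ω_c) = −58(1−ω_c)  ⇒  76ω_c = 58  ⇒  ω_c = 29/38
sun–planet: 18·(0−29/38) = −20·(ω_p−ω_c)  ⇒  ω_p−ω_c = −(18/20)·(-29/38) = 261/380
ω_p = 29/38 + 261/380 = 29/20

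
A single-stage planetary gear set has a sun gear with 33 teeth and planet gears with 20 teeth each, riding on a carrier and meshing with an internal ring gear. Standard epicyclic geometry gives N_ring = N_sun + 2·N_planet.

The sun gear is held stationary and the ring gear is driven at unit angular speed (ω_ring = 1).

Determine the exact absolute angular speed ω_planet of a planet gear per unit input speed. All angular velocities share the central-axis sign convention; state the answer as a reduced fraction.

73/40

N_ring = 33 + 2·20 = 73
33(ω_s−ω_c) = −73(ω_r−ω_c),  ω_s=0, ω_r=1
33(0−ω_c) = −73(1−ω_c)  ⇒  106ω_c = 73  ⇒  ω_c = 73/106
sun–planet: 33·(0−73/106) = −20·(ω_p−ω_c)  ⇒  ω_p−ω_c = −(33/20)·(-73/106) = 2409/2120
ω_p = 73/106 + 2409/2120 = 73/40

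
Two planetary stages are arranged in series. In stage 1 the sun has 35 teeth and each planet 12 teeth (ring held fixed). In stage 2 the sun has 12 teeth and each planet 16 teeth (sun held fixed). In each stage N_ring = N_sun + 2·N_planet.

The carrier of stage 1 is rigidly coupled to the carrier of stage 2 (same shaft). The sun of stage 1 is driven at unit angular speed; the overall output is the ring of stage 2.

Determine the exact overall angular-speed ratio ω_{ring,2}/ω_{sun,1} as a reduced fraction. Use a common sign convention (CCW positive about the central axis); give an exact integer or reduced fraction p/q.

Stage 1: N_ring = 35 + 2·12 = 59
Stage 1: 35(ω_s−ω_c) = −59(ω_r−ω_c),  ω_r=0, ω_s=1
Stage 1: 35(1−ω_c) = −59(0−ω_c)  ⇒  94ω_c = 35  ⇒  ω_c = 35/94
  ⇒ ω_c¹/ω_s¹ = 35/94
Stage 2: N_ring = 12 + 2·16 = 44
Stage 2: 12(ω_s−ω_c) = −44(ω_r−ω_c),  ω_s=0, ω_c=1
Stage 2: ω_r = 1 − (12/44)(0−1) = 14/11
  ⇒ ω_r²/ω_c² = 14/11
Coupling ω_c² = ω_c¹ ⇒ overall = 35/94 × 14/11 = 245/517

245/517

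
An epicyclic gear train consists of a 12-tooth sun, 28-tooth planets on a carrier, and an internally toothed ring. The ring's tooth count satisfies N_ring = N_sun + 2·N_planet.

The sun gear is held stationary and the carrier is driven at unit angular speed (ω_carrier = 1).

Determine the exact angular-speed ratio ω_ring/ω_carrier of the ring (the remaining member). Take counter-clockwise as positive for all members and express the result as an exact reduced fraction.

20/17

N_ring = 12 + 2·28 = 68
12(ω_s−ω_c) = −68(ω_r−ω_c),  ω_s=0, ω_c=1
ω_r = 1 − (12/68)(0−1) = 20/17
ω_r/ω_c = 20/17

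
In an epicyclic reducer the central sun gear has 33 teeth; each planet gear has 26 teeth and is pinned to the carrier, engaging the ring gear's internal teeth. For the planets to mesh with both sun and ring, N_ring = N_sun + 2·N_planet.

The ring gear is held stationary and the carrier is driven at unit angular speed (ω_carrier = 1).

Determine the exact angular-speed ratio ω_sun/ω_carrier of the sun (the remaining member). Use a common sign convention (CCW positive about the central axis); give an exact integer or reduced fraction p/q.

118/33

N_ring = 33 + 2·26 = 85
33(ω_s−ω_c) = −85(ω_r−ω_c),  ω_r=0, ω_c=1
ω_s = 1 − (85/33)(0−1) = 118/33
ω_s/ω_c = 118/33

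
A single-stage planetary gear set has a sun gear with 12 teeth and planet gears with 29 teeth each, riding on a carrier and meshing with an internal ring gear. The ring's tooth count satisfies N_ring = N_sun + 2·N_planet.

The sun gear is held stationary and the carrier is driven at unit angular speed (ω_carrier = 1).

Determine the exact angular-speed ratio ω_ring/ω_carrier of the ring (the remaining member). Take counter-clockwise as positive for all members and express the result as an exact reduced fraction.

41/35

N_ring = 12 + 2·29 = 70
12(ω_s−ω_c) = −70(ω_r−ω_c),  ω_s=0, ω_c=1
ω_r = 1 − (12/70)(0−1) = 41/35
ω_r/ω_c = 41/35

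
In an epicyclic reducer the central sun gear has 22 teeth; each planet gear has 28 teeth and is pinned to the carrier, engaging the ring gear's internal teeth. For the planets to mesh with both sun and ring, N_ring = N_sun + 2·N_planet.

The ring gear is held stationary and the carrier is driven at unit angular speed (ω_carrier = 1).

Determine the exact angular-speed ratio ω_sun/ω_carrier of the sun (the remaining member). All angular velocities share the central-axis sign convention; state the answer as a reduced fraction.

N_ring = 22 + 2·28 = 78
22(ω_s−ω_c) = −78(ω_r−ω_c),  ω_r=0, ω_c=1
ω_s = 1 − (78/22)(0−1) = 50/11
ω_s/ω_c = 50/11

50/11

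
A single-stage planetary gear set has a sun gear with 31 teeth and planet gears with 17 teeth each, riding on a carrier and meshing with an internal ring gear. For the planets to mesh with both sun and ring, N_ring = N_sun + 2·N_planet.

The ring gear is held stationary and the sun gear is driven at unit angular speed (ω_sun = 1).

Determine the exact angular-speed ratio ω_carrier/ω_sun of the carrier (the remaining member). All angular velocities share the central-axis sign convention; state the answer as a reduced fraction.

31/96

N_ring = 31 + 2·17 = 65
31(ω_s−ω_c) = −65(ω_r−ω_c),  ω_r=0, ω_s=1
31(1−ω_c) = −65(0−ω_c)  ⇒  96ω_c = 31  ⇒  ω_c = 31/96
ω_c/ω_s = 31/96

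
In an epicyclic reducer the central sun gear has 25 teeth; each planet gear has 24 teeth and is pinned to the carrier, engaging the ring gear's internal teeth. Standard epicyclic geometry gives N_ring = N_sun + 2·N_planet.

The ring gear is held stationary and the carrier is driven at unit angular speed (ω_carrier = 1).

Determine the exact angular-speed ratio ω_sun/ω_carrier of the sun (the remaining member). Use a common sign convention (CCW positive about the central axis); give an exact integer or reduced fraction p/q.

N_ring = 25 + 2·24 = 73
25(ω_s−ω_c) = −73(ω_r−ω_c),  ω_r=0, ω_c=1
ω_s = 1 − (73/25)(0−1) = 98/25
ω_s/ω_c = 98/25

98/25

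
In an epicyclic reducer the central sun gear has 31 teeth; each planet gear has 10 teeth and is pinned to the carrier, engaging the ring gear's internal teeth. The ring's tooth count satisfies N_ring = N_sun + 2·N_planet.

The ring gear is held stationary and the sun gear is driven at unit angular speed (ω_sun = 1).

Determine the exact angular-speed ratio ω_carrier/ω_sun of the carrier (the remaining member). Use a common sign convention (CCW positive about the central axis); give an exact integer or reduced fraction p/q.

N_ring = 31 + 2·10 = 51
31(ω_s−ω_c) = −51(ω_r−ω_c),  ω_r=0, ω_s=1
31(1−ω_c) = −51(0−ω_c)  ⇒  82ω_c = 31  ⇒  ω_c = 31/82
ω_c/ω_s = 31/82

31/82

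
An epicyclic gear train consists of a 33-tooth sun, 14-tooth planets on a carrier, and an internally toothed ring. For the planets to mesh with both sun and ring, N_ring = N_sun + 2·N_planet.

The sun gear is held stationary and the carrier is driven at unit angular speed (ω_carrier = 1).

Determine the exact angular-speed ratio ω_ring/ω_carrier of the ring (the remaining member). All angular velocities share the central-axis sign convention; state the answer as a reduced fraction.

94/61

N_ring = 33 + 2·14 = 61
33(ω_s−ω_c) = −61(ω_r−ω_c),  ω_s=0, ω_c=1
ω_r = 1 − (33/61)(0−1) = 94/61
ω_r/ω_c = 94/61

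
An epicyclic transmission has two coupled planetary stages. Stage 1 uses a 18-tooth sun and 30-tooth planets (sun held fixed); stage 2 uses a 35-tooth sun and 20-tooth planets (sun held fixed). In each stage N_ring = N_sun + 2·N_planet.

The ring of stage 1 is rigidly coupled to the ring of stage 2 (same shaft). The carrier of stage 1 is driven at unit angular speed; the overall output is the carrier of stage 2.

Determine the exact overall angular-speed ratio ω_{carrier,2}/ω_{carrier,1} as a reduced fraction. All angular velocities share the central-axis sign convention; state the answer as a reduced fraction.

120/143

Stage 1: N_ring = 18 + 2·30 = 78
Stage 1: 18(ω_s−ω_c) = −78(ω_r−ω_c),  ω_s=0, ω_c=1
Stage 1: ω_r = 1 − (18/78)(0−1) = 16/13
  ⇒ ω_r¹/ω_c¹ = 16/13
Stage 2: N_ring = 35 + 2·20 = 75
Stage 2: 35(ω_s−ω_c) = −75(ω_r−ω_c),  ω_s=0, ω_r=1
Stage 2: 35(0−ω_c) = −75(1−ω_c)  ⇒  110ω_c = 75  ⇒  ω_c = 15/22
  ⇒ ω_c²/ω_r² = 15/22
Coupling ω_r² = ω_r¹ ⇒ overall = 16/13 × 15/22 = 120/143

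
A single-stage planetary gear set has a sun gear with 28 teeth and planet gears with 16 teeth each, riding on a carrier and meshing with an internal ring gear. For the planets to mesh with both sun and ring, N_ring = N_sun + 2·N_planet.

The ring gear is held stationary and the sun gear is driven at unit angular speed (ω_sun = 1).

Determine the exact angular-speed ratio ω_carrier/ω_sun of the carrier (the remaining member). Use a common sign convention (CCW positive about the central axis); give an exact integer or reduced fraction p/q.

N_ring = 28 + 2·16 = 60
28(ω_s−ω_c) = −60(ω_r−ω_c),  ω_r=0, ω_s=1
28(1−ω_c) = −60(0−ω_c)  ⇒  88ω_c = 28  ⇒  ω_c = 7/22
ω_c/ω_s = 7/22

7/22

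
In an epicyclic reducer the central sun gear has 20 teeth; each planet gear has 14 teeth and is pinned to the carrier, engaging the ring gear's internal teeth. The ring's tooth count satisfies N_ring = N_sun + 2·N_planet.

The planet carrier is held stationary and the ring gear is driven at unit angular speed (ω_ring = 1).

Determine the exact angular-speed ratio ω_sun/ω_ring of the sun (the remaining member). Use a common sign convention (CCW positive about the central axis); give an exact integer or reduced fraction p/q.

-12/5

N_ring = 20 + 2·14 = 48
20(ω_s−ω_c) = −48(ω_r−ω_c),  ω_c=0, ω_r=1
ω_s = 0 − (48/20)(1−0) = -12/5
ω_s/ω_r = -12/5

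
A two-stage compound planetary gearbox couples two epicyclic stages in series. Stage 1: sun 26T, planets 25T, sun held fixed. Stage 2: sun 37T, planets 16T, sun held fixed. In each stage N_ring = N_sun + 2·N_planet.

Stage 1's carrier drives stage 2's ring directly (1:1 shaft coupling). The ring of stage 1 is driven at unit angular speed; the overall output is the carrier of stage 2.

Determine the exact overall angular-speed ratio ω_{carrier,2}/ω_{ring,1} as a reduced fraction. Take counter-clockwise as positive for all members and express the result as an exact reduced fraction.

Stage 1: N_ring = 26 + 2·25 = 76
Stage 1: 26(ω_s−ω_c) = −76(ω_r−ω_c),  ω_s=0, ω_r=1
Stage 1: 26(0−ω_c) = −76(1−ω_c)  ⇒  102ω_c = 76  ⇒  ω_c = 38/51
  ⇒ ω_c¹/ω_r¹ = 38/51
Stage 2: N_ring = 37 + 2·16 = 69
Stage 2: 37(ω_s−ω_c) = −69(ω_r−ω_c),  ω_s=0, ω_r=1
Stage 2: 37(0−ω_c) = −69(1−ω_c)  ⇒  106ω_c = 69  ⇒  ω_c = 69/106
  ⇒ ω_c²/ω_r² = 69/106
Coupling ω_r² = ω_c¹ ⇒ overall = 38/51 × 69/106 = 437/901

437/901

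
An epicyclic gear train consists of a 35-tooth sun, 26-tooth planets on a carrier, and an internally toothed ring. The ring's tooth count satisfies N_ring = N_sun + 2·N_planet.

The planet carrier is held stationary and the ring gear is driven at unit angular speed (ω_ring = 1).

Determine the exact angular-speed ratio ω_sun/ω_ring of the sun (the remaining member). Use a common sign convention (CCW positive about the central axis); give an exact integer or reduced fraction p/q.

N_ring = 35 + 2·26 = 87
35(ω_s−ω_c) = −87(ω_r−ω_c),  ω_c=0, ω_r=1
ω_s = 0 − (87/35)(1−0) = -87/35
ω_s/ω_r = -87/35

-87/35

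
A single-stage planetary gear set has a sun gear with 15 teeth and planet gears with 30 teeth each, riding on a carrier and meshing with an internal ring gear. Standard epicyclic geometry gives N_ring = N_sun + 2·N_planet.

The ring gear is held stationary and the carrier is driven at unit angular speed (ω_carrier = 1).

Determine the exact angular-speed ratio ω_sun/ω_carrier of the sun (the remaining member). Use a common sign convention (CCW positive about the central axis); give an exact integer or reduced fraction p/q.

6

N_ring = 15 + 2·30 = 75
15(ω_s−ω_c) = −75(ω_r−ω_c),  ω_r=0, ω_c=1
ω_s = 1 − (75/15)(0−1) = 6
ω_s/ω_c = 6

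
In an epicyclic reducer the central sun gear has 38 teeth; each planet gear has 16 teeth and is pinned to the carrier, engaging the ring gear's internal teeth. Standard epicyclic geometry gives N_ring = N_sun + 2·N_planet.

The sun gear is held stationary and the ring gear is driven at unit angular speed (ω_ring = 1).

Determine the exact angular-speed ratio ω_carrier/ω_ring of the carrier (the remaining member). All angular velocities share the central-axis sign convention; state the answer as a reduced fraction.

N_ring = 38 + 2·16 = 70
38(ω_s−ω_c) = −70(ω_r−ω_c),  ω_s=0, ω_r=1
38(0−ω_c) = −70(1−ω_c)  ⇒  108ω_c = 70  ⇒  ω_c = 35/54
ω_c/ω_r = 35/54

35/54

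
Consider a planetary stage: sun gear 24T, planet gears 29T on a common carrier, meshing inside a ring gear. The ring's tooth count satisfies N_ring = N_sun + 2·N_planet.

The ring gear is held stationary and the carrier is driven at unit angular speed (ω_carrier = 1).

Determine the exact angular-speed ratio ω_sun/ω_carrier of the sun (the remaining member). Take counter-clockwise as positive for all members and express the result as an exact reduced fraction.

53/12

N_ring = 24 + 2·29 = 82
24(ω_s−ω_c) = −82(ω_r−ω_c),  ω_r=0, ω_c=1
ω_s = 1 − (82/24)(0−1) = 53/12
ω_s/ω_c = 53/12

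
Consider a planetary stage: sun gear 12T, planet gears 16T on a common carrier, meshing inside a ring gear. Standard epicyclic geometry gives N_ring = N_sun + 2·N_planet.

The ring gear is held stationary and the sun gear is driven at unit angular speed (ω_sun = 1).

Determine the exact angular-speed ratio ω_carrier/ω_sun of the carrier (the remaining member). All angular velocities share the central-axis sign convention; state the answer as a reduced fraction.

3/14

N_ring = 12 + 2·16 = 44
12(ω_s−ω_c) = −44(ω_r−ω_c),  ω_r=0, ω_s=1
12(1−ω_c) = −44(0−ω_c)  ⇒  56ω_c = 12  ⇒  ω_c = 3/14
ω_c/ω_s = 3/14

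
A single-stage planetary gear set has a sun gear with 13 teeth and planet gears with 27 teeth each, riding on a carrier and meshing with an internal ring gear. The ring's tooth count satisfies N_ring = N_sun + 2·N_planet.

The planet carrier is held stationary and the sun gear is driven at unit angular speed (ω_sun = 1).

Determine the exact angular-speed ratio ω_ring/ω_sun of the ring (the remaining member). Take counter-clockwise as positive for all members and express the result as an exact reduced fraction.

N_ring = 13 + 2·27 = 67
13(ω_s−ω_c) = −67(ω_r−ω_c),  ω_c=0, ω_s=1
ω_r = 0 − (13/67)(1−0) = -13/67
ω_r/ω_s = -13/67

-13/67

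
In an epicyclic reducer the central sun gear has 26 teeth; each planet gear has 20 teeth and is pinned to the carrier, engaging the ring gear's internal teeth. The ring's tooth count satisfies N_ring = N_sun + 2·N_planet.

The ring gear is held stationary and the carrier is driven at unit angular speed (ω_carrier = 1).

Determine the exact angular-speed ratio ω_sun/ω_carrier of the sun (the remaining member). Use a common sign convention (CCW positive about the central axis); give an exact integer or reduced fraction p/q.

N_ring = 26 + 2·20 = 66
26(ω_s−ω_c) = −66(ω_r−ω_c),  ω_r=0, ω_c=1
ω_s = 1 − (66/26)(0−1) = 46/13
ω_s/ω_c = 46/13

46/13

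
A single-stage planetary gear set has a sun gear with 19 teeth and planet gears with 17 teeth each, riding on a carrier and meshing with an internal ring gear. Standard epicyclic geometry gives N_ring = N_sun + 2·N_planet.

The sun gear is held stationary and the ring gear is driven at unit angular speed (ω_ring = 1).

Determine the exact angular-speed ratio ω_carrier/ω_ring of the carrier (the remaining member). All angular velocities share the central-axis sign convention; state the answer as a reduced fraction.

53/72

N_ring = 19 + 2·17 = 53
19(ω_s−ω_c) = −53(ω_r−ω_c),  ω_s=0, ω_r=1
19(0−ω_c) = −53(1−ω_c)  ⇒  72ω_c = 53  ⇒  ω_c = 53/72
ω_c/ω_r = 53/72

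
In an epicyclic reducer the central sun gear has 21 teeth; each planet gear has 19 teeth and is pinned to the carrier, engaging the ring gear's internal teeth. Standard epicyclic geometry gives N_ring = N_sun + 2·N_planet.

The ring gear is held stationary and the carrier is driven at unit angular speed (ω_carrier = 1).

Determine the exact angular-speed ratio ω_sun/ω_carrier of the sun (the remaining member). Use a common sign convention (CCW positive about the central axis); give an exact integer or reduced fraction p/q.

80/21

N_ring = 21 + 2·19 = 59
21(ω_s−ω_c) = −59(ω_r−ω_c),  ω_r=0, ω_c=1
ω_s = 1 − (59/21)(0−1) = 80/21
ω_s/ω_c = 80/21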